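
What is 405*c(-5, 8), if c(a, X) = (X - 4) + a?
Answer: -405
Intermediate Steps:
c(a, X) = -4 + X + a (c(a, X) = (-4 + X) + a = -4 + X + a)
405*c(-5, 8) = 405*(-4 + 8 - 5) = 405*(-1) = -405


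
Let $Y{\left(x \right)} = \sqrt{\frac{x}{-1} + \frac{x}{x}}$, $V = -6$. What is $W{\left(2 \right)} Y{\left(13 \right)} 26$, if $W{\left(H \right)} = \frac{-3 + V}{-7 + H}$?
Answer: $\frac{468 i \sqrt{3}}{5} \approx 162.12 i$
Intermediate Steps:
$Y{\left(x \right)} = \sqrt{1 - x}$ ($Y{\left(x \right)} = \sqrt{x \left(-1\right) + 1} = \sqrt{- x + 1} = \sqrt{1 - x}$)
$W{\left(H \right)} = - \frac{9}{-7 + H}$ ($W{\left(H \right)} = \frac{-3 - 6}{-7 + H} = - \frac{9}{-7 + H}$)
$W{\left(2 \right)} Y{\left(13 \right)} 26 = - \frac{9}{-7 + 2} \sqrt{1 - 13} \cdot 26 = - \frac{9}{-5} \sqrt{1 - 13} \cdot 26 = \left(-9\right) \left(- \frac{1}{5}\right) \sqrt{-12} \cdot 26 = \frac{9 \cdot 2 i \sqrt{3}}{5} \cdot 26 = \frac{18 i \sqrt{3}}{5} \cdot 26 = \frac{468 i \sqrt{3}}{5}$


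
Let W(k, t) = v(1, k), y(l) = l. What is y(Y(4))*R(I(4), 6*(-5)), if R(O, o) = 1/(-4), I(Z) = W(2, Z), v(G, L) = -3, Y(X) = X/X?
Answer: -1/4 ≈ -0.25000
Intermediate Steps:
Y(X) = 1
W(k, t) = -3
I(Z) = -3
R(O, o) = -1/4
y(Y(4))*R(I(4), 6*(-5)) = 1*(-1/4) = -1/4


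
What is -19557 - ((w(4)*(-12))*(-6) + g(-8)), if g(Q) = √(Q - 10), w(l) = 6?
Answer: -19989 - 3*I*√2 ≈ -19989.0 - 4.2426*I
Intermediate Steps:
g(Q) = √(-10 + Q)
-19557 - ((w(4)*(-12))*(-6) + g(-8)) = -19557 - ((6*(-12))*(-6) + √(-10 - 8)) = -19557 - (-72*(-6) + √(-18)) = -19557 - (432 + 3*I*√2) = -19557 + (-432 - 3*I*√2) = -19989 - 3*I*√2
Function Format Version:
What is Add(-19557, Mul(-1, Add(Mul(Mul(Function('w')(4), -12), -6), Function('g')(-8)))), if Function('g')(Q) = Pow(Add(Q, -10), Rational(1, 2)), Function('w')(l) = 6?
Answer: Add(-19989, Mul(-3, I, Pow(2, Rational(1, 2)))) ≈ Add(-19989., Mul(-4.2426, I))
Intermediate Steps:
Function('g')(Q) = Pow(Add(-10, Q), Rational(1, 2))
Add(-19557, Mul(-1, Add(Mul(Mul(Function('w')(4), -12), -6), Function('g')(-8)))) = Add(-19557, Mul(-1, Add(Mul(Mul(6, -12), -6), Pow(Add(-10, -8), Rational(1, 2))))) = Add(-19557, Mul(-1, Add(Mul(-72, -6), Pow(-18, Rational(1, 2))))) = Add(-19557, Mul(-1, Add(432, Mul(3, I, Pow(2, Rational(1, 2)))))) = Add(-19557, Add(-432, Mul(-3, I, Pow(2, Rational(1, 2))))) = Add(-19989, Mul(-3, I, Pow(2, Rational(1, 2))))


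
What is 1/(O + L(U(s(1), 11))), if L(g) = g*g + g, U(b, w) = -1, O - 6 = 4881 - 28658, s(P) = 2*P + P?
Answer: -1/23771 ≈ -4.2068e-5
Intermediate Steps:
s(P) = 3*P
O = -23771 (O = 6 + (4881 - 28658) = 6 - 23777 = -23771)
L(g) = g + g**2 (L(g) = g**2 + g = g + g**2)
1/(O + L(U(s(1), 11))) = 1/(-23771 - (1 - 1)) = 1/(-23771 - 1*0) = 1/(-23771 + 0) = 1/(-23771) = -1/23771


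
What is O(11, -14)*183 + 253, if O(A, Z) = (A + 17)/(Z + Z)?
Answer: 70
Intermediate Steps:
O(A, Z) = (17 + A)/(2*Z) (O(A, Z) = (17 + A)/((2*Z)) = (17 + A)*(1/(2*Z)) = (17 + A)/(2*Z))
O(11, -14)*183 + 253 = ((1/2)*(17 + 11)/(-14))*183 + 253 = ((1/2)*(-1/14)*28)*183 + 253 = -1*183 + 253 = -183 + 253 = 70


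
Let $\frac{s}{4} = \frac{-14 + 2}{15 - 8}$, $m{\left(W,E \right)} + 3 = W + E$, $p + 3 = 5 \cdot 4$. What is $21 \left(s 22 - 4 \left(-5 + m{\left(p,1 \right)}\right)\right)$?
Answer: $-4008$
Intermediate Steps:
$p = 17$ ($p = -3 + 5 \cdot 4 = -3 + 20 = 17$)
$m{\left(W,E \right)} = -3 + E + W$ ($m{\left(W,E \right)} = -3 + \left(W + E\right) = -3 + \left(E + W\right) = -3 + E + W$)
$s = - \frac{48}{7}$ ($s = 4 \frac{-14 + 2}{15 - 8} = 4 \left(- \frac{12}{7}\right) = - \frac{48}{7} \approx -6.8571$)
$21 \left(s 22 - 4 \left(-5 + m{\left(p,1 \right)}\right)\right) = 21 \left(\left(- \frac{48}{7}\right) 22 - 4 \left(-5 + \left(-3 + 1 + 17\right)\right)\right) = 21 \left(- \frac{1056}{7} - 4 \left(-5 + 15\right)\right) = 21 \left(- \frac{1056}{7} - 40\right) = 21 \left(- \frac{1336}{7}\right) = -4008$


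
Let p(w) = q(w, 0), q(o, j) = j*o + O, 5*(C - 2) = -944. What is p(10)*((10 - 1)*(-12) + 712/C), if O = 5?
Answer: -261080/467 ≈ -559.06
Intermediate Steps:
C = -934/5 (C = 2 + (1/5)*(-944) = 2 - 944/5 = -934/5 ≈ -186.80)
q(o, j) = 5 + j*o (q(o, j) = j*o + 5 = 5 + j*o)
p(w) = 5 (p(w) = 5 + 0*w = 5 + 0 = 5)
p(10)*((10 - 1)*(-12) + 712/C) = 5*((10 - 1)*(-12) + 712/(-934/5)) = 5*(9*(-12) + 712*(-5/934)) = 5*(-108 - 1780/467) = 5*(-52216/467) = -261080/467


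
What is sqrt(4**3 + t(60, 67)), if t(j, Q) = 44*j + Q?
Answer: sqrt(2771) ≈ 52.640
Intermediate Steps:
t(j, Q) = Q + 44*j
sqrt(4**3 + t(60, 67)) = sqrt(4**3 + (67 + 44*60)) = sqrt(64 + (67 + 2640)) = sqrt(64 + 2707) = sqrt(2771)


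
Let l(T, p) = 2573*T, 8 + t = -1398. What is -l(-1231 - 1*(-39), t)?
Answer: 3067016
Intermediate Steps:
t = -1406 (t = -8 - 1398 = -1406)
-l(-1231 - 1*(-39), t) = -2573*(-1231 - 1*(-39)) = -2573*(-1231 + 39) = -2573*(-1192) = -1*(-3067016) = 3067016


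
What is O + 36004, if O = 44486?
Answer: 80490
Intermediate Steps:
O + 36004 = 44486 + 36004 = 80490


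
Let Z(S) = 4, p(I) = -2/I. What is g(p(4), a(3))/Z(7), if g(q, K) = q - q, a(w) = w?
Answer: 0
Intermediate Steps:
g(q, K) = 0
g(p(4), a(3))/Z(7) = 0/4 = 0*(¼) = 0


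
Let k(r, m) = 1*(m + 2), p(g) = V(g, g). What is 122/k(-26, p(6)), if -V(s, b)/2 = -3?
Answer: 61/4 ≈ 15.250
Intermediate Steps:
V(s, b) = 6 (V(s, b) = -2*(-3) = 6)
p(g) = 6
k(r, m) = 2 + m (k(r, m) = 1*(2 + m) = 2 + m)
122/k(-26, p(6)) = 122/(2 + 6) = 122/8 = 122*(1/8) = 61/4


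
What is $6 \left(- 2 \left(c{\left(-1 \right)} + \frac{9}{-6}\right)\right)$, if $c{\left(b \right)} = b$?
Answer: $30$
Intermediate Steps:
$6 \left(- 2 \left(c{\left(-1 \right)} + \frac{9}{-6}\right)\right) = 6 \left(- 2 \left(-1 + \frac{9}{-6}\right)\right) = 6 \left(- 2 \left(-1 + 9 \left(- \frac{1}{6}\right)\right)\right) = 6 \left(- 2 \left(-1 - \frac{3}{2}\right)\right) = 6 \left(\left(-2\right) \left(- \frac{5}{2}\right)\right) = 6 \cdot 5 = 30$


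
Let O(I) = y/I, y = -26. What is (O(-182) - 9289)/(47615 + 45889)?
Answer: -10837/109088 ≈ -0.099342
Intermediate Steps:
O(I) = -26/I
(O(-182) - 9289)/(47615 + 45889) = (-26/(-182) - 9289)/(47615 + 45889) = (-26*(-1/182) - 9289)/93504 = (⅐ - 9289)*(1/93504) = -65022/7*1/93504 = -10837/109088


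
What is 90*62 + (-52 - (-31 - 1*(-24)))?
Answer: 5535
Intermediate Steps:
90*62 + (-52 - (-31 - 1*(-24))) = 5580 + (-52 - (-31 + 24)) = 5580 + (-52 - 1*(-7)) = 5580 + (-52 + 7) = 5580 - 45 = 5535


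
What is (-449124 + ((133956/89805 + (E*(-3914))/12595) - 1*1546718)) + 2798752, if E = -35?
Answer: 60545376868668/75406265 ≈ 8.0292e+5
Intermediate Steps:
(-449124 + ((133956/89805 + (E*(-3914))/12595) - 1*1546718)) + 2798752 = (-449124 + ((133956/89805 - 35*(-3914)/12595) - 1*1546718)) + 2798752 = (-449124 + ((133956*(1/89805) + 136990*(1/12595)) - 1546718)) + 2798752 = (-449124 + ((44652/29935 + 27398/2519) - 1546718)) + 2798752 = (-449124 + (932637518/75406265 - 1546718)) + 2798752 = (-449124 - 116631294750752/75406265) + 2798752 = -150498058112612/75406265 + 2798752 = 60545376868668/75406265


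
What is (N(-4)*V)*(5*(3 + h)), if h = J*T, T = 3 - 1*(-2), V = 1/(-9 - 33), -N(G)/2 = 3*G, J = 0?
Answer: -60/7 ≈ -8.5714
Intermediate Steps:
N(G) = -6*G
V = -1/42 (V = 1/(-42) = -1/42 ≈ -0.023810)
T = 5 (T = 3 + 2 = 5)
h = 0 (h = 0*5 = 0)
(N(-4)*V)*(5*(3 + h)) = (-6*(-4)*(-1/42))*(5*(3 + 0)) = (24*(-1/42))*(5*3) = -4/7*15 = -60/7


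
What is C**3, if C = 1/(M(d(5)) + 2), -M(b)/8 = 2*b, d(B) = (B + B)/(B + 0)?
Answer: -1/27000 ≈ -3.7037e-5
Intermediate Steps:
d(B) = 2 (d(B) = (2*B)/B = 2)
M(b) = -16*b
C = -1/30 (C = 1/(-16*2 + 2) = 1/(-32 + 2) = 1/(-30) = -1/30 ≈ -0.033333)
C**3 = (-1/30)**3 = -1/27000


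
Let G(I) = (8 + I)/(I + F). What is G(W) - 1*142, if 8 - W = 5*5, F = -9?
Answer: -3683/26 ≈ -141.65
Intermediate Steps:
W = -17 (W = 8 - 5*5 = 8 - 1*25 = 8 - 25 = -17)
G(I) = (8 + I)/(-9 + I) (G(I) = (8 + I)/(I - 9) = (8 + I)/(-9 + I))
G(W) - 1*142 = (8 - 17)/(-9 - 17) - 1*142 = -9/(-26) - 142 = -1/26*(-9) - 142 = 9/26 - 142 = -3683/26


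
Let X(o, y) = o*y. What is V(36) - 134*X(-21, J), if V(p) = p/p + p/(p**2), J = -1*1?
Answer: -101267/36 ≈ -2813.0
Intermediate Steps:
J = -1
V(p) = 1 + 1/p (V(p) = 1 + p/p**2 = 1 + 1/p)
V(36) - 134*X(-21, J) = (1 + 36)/36 - (-2814)*(-1) = (1/36)*37 - 134*21 = 37/36 - 2814 = -101267/36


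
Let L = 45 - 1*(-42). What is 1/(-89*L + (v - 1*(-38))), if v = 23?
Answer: -1/7682 ≈ -0.00013017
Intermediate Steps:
L = 87 (L = 45 + 42 = 87)
1/(-89*L + (v - 1*(-38))) = 1/(-89*87 + (23 - 1*(-38))) = 1/(-7743 + (23 + 38)) = 1/(-7743 + 61) = 1/(-7682) = -1/7682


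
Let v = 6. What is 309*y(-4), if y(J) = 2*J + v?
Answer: -618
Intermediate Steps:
y(J) = 6 + 2*J (y(J) = 2*J + 6 = 6 + 2*J)
309*y(-4) = 309*(6 + 2*(-4)) = 309*(6 - 8) = 309*(-2) = -618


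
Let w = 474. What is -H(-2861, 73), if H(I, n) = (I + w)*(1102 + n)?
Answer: 2804725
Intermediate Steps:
H(I, n) = (474 + I)*(1102 + n) (H(I, n) = (I + 474)*(1102 + n) = (474 + I)*(1102 + n))
-H(-2861, 73) = -(522348 + 474*73 + 1102*(-2861) - 2861*73) = -(522348 + 34602 - 3152822 - 208853) = -1*(-2804725) = 2804725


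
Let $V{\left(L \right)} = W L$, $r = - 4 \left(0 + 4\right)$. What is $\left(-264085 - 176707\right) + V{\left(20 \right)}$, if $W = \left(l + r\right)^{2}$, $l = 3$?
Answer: $-437412$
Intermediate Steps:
$r = -16$ ($r = \left(-4\right) 4 = -16$)
$W = 169$ ($W = \left(3 - 16\right)^{2} = \left(-13\right)^{2} = 169$)
$V{\left(L \right)} = 169 L$
$\left(-264085 - 176707\right) + V{\left(20 \right)} = \left(-264085 - 176707\right) + 169 \cdot 20 = -440792 + 3380 = -437412$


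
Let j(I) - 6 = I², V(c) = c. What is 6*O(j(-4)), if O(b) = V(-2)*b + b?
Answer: -132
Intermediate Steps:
j(I) = 6 + I²
O(b) = -b (O(b) = -2*b + b = -b)
6*O(j(-4)) = 6*(-(6 + (-4)²)) = 6*(-(6 + 16)) = 6*(-1*22) = 6*(-22) = -132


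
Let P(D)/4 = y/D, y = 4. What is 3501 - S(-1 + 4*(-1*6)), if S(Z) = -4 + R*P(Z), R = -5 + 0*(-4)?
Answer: 17509/5 ≈ 3501.8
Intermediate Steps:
R = -5 (R = -5 + 0 = -5)
P(D) = 16/D (P(D) = 4*(4/D) = 16/D)
S(Z) = -4 - 80/Z
3501 - S(-1 + 4*(-1*6)) = 3501 - (-4 - 80/(-1 + 4*(-1*6))) = 3501 - (-4 - 80/(-1 + 4*(-6))) = 3501 - (-4 - 80/(-1 - 24)) = 3501 - (-4 - 80/(-25)) = 3501 - (-4 - 80*(-1/25)) = 3501 - (-4 + 16/5) = 3501 - 1*(-⅘) = 3501 + ⅘ = 17509/5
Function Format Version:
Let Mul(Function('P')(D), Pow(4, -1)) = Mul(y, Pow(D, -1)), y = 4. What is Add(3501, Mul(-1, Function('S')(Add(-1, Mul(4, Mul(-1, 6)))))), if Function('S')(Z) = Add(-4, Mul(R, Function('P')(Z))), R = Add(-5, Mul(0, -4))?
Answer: Rational(17509, 5) ≈ 3501.8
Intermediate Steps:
R = -5 (R = Add(-5, 0) = -5)
Function('P')(D) = Mul(16, Pow(D, -1)) (Function('P')(D) = Mul(4, Mul(4, Pow(D, -1))) = Mul(16, Pow(D, -1)))
Function('S')(Z) = Add(-4, Mul(-80, Pow(Z, -1))) (Function('S')(Z) = Add(-4, Mul(-5, Mul(16, Pow(Z, -1)))) = Add(-4, Mul(-80, Pow(Z, -1))))
Add(3501, Mul(-1, Function('S')(Add(-1, Mul(4, Mul(-1, 6)))))) = Add(3501, Mul(-1, Add(-4, Mul(-80, Pow(Add(-1, Mul(4, Mul(-1, 6))), -1))))) = Add(3501, Mul(-1, Add(-4, Mul(-80, Pow(Add(-1, Mul(4, -6)), -1))))) = Add(3501, Mul(-1, Add(-4, Mul(-80, Pow(Add(-1, -24), -1))))) = Add(3501, Mul(-1, Add(-4, Mul(-80, Pow(-25, -1))))) = Add(3501, Mul(-1, Add(-4, Mul(-80, Rational(-1, 25))))) = Add(3501, Mul(-1, Add(-4, Rational(16, 5)))) = Add(3501, Mul(-1, Rational(-4, 5))) = Add(3501, Rational(4, 5)) = Rational(17509, 5)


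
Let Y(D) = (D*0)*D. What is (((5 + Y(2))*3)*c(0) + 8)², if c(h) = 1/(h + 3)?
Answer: 169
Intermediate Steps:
c(h) = 1/(3 + h)
Y(D) = 0 (Y(D) = 0*D = 0)
(((5 + Y(2))*3)*c(0) + 8)² = (((5 + 0)*3)/(3 + 0) + 8)² = ((5*3)/3 + 8)² = (15*(⅓) + 8)² = (5 + 8)² = 13² = 169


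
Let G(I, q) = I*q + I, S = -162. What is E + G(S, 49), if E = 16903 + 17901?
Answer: 26704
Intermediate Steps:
G(I, q) = I + I*q
E = 34804
E + G(S, 49) = 34804 - 162*(1 + 49) = 34804 - 162*50 = 34804 - 8100 = 26704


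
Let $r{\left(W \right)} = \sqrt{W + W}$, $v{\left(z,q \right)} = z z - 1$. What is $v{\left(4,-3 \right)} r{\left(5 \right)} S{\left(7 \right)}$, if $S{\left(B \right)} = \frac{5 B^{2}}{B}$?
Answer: $525 \sqrt{10} \approx 1660.2$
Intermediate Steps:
$v{\left(z,q \right)} = -1 + z^{2}$ ($v{\left(z,q \right)} = z^{2} - 1 = -1 + z^{2}$)
$S{\left(B \right)} = 5 B$
$r{\left(W \right)} = \sqrt{2} \sqrt{W}$ ($r{\left(W \right)} = \sqrt{2 W} = \sqrt{2} \sqrt{W}$)
$v{\left(4,-3 \right)} r{\left(5 \right)} S{\left(7 \right)} = \left(-1 + 4^{2}\right) \sqrt{2} \sqrt{5} \cdot 5 \cdot 7 = \left(-1 + 16\right) \sqrt{10} \cdot 35 = 15 \sqrt{10} \cdot 35 = 525 \sqrt{10}$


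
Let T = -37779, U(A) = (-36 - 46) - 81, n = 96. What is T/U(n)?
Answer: 37779/163 ≈ 231.77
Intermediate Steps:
U(A) = -163 (U(A) = -82 - 81 = -163)
T/U(n) = -37779/(-163) = -37779*(-1/163) = 37779/163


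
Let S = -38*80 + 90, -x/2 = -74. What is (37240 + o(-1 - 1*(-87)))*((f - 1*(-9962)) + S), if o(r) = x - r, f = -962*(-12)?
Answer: 692175912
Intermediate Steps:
x = 148 (x = -2*(-74) = 148)
f = 11544
o(r) = 148 - r
S = -2950 (S = -3040 + 90 = -2950)
(37240 + o(-1 - 1*(-87)))*((f - 1*(-9962)) + S) = (37240 + (148 - (-1 - 1*(-87))))*((11544 - 1*(-9962)) - 2950) = (37240 + (148 - (-1 + 87)))*((11544 + 9962) - 2950) = (37240 + (148 - 1*86))*(21506 - 2950) = (37240 + (148 - 86))*18556 = (37240 + 62)*18556 = 37302*18556 = 692175912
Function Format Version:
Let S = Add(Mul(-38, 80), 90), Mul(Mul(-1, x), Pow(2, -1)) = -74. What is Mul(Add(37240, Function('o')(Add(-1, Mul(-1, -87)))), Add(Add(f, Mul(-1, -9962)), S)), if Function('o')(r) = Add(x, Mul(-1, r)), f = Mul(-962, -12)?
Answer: 692175912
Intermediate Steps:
x = 148 (x = Mul(-2, -74) = 148)
f = 11544
Function('o')(r) = Add(148, Mul(-1, r))
S = -2950 (S = Add(-3040, 90) = -2950)
Mul(Add(37240, Function('o')(Add(-1, Mul(-1, -87)))), Add(Add(f, Mul(-1, -9962)), S)) = Mul(Add(37240, Add(148, Mul(-1, Add(-1, Mul(-1, -87))))), Add(Add(11544, Mul(-1, -9962)), -2950)) = Mul(Add(37240, Add(148, Mul(-1, Add(-1, 87)))), Add(Add(11544, 9962), -2950)) = Mul(Add(37240, Add(148, Mul(-1, 86))), Add(21506, -2950)) = Mul(Add(37240, Add(148, -86)), 18556) = Mul(Add(37240, 62), 18556) = Mul(37302, 18556) = 692175912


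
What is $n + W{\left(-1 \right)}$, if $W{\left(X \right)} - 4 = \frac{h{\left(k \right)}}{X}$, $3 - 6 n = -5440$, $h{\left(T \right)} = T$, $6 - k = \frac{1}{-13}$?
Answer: $\frac{70597}{78} \approx 905.09$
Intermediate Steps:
$k = \frac{79}{13}$ ($k = 6 - \frac{1}{-13} = 6 - - \frac{1}{13} = 6 + \frac{1}{13} = \frac{79}{13} \approx 6.0769$)
$n = \frac{5443}{6}$ ($n = \frac{1}{2} - - \frac{2720}{3} = \frac{1}{2} + \frac{2720}{3} = \frac{5443}{6} \approx 907.17$)
$W{\left(X \right)} = 4 + \frac{79}{13 X}$
$n + W{\left(-1 \right)} = \frac{5443}{6} + \left(4 + \frac{79}{13 \left(-1\right)}\right) = \frac{5443}{6} + \left(4 + \frac{79}{13} \left(-1\right)\right) = \frac{5443}{6} + \left(4 - \frac{79}{13}\right) = \frac{5443}{6} - \frac{27}{13} = \frac{70597}{78}$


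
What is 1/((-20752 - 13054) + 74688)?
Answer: 1/40882 ≈ 2.4461e-5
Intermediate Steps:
1/((-20752 - 13054) + 74688) = 1/(-33806 + 74688) = 1/40882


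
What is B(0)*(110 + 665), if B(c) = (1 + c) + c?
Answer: 775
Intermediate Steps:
B(c) = 1 + 2*c
B(0)*(110 + 665) = (1 + 2*0)*(110 + 665) = (1 + 0)*775 = 1*775 = 775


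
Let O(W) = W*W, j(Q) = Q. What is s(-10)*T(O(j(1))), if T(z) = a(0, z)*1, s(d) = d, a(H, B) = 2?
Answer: -20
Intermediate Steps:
O(W) = W²
T(z) = 2 (T(z) = 2*1 = 2)
s(-10)*T(O(j(1))) = -10*2 = -20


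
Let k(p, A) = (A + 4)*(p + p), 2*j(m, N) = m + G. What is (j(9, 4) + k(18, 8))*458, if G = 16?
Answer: 203581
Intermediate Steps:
j(m, N) = 8 + m/2 (j(m, N) = (m + 16)/2 = (16 + m)/2 = 8 + m/2)
k(p, A) = 2*p*(4 + A) (k(p, A) = (4 + A)*(2*p) = 2*p*(4 + A))
(j(9, 4) + k(18, 8))*458 = ((8 + (1/2)*9) + 2*18*(4 + 8))*458 = ((8 + 9/2) + 2*18*12)*458 = (25/2 + 432)*458 = (889/2)*458 = 203581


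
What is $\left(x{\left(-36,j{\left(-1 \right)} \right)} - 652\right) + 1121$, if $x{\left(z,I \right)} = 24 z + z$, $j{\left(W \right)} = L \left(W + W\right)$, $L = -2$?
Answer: $-431$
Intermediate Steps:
$j{\left(W \right)} = - 4 W$ ($j{\left(W \right)} = - 2 \left(W + W\right) = - 2 \cdot 2 W = - 4 W$)
$x{\left(z,I \right)} = 25 z$
$\left(x{\left(-36,j{\left(-1 \right)} \right)} - 652\right) + 1121 = \left(25 \left(-36\right) - 652\right) + 1121 = \left(-900 - 652\right) + 1121 = -1552 + 1121 = -431$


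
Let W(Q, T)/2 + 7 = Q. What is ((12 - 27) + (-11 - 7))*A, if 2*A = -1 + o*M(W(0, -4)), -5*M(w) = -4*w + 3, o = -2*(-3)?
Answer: 11847/10 ≈ 1184.7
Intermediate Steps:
W(Q, T) = -14 + 2*Q
o = 6
M(w) = -3/5 + 4*w/5 (M(w) = -(-4*w + 3)/5 = -(3 - 4*w)/5 = -3/5 + 4*w/5)
A = -359/10 (A = (-1 + 6*(-3/5 + 4*(-14 + 2*0)/5))/2 = (-1 + 6*(-3/5 + 4*(-14 + 0)/5))/2 = (-1 + 6*(-3/5 + (4/5)*(-14)))/2 = (-1 + 6*(-3/5 - 56/5))/2 = (-1 + 6*(-59/5))/2 = (-1 - 354/5)/2 = (1/2)*(-359/5) = -359/10 ≈ -35.900)
((12 - 27) + (-11 - 7))*A = ((12 - 27) + (-11 - 7))*(-359/10) = (-15 - 18)*(-359/10) = -33*(-359/10) = 11847/10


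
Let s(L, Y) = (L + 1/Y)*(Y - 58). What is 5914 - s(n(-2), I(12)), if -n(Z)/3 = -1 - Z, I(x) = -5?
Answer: 28562/5 ≈ 5712.4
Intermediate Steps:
n(Z) = 3 + 3*Z (n(Z) = -3*(-1 - Z) = 3 + 3*Z)
s(L, Y) = (-58 + Y)*(L + 1/Y) (s(L, Y) = (L + 1/Y)*(-58 + Y) = (-58 + Y)*(L + 1/Y))
5914 - s(n(-2), I(12)) = 5914 - (1 - 58*(3 + 3*(-2)) - 58/(-5) + (3 + 3*(-2))*(-5)) = 5914 - (1 - 58*(3 - 6) - 58*(-1/5) + (3 - 6)*(-5)) = 5914 - (1 - 58*(-3) + 58/5 - 3*(-5)) = 5914 - (1 + 174 + 58/5 + 15) = 5914 - 1*1008/5 = 5914 - 1008/5 = 28562/5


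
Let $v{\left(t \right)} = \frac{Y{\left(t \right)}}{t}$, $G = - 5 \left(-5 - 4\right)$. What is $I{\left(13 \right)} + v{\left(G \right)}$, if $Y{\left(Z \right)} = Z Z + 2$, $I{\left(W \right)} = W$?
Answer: $\frac{2612}{45} \approx 58.044$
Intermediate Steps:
$Y{\left(Z \right)} = 2 + Z^{2}$ ($Y{\left(Z \right)} = Z^{2} + 2 = 2 + Z^{2}$)
$G = 45$ ($G = \left(-5\right) \left(-9\right) = 45$)
$v{\left(t \right)} = \frac{2 + t^{2}}{t}$
$I{\left(13 \right)} + v{\left(G \right)} = 13 + \left(45 + \frac{2}{45}\right) = 13 + \frac{2027}{45} = \frac{2612}{45}$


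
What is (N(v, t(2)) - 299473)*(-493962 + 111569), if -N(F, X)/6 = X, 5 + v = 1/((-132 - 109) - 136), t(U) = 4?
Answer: 114525556321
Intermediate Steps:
v = -1886/377 (v = -5 + 1/((-132 - 109) - 136) = -5 + 1/(-241 - 136) = -5 + 1/(-377) = -5 - 1/377 = -1886/377 ≈ -5.0027)
N(F, X) = -6*X
(N(v, t(2)) - 299473)*(-493962 + 111569) = (-6*4 - 299473)*(-493962 + 111569) = (-24 - 299473)*(-382393) = -299497*(-382393) = 114525556321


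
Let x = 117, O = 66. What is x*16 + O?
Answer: 1938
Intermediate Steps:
x*16 + O = 117*16 + 66 = 1872 + 66 = 1938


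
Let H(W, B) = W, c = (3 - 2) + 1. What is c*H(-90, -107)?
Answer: -180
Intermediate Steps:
c = 2 (c = 1 + 1 = 2)
c*H(-90, -107) = 2*(-90) = -180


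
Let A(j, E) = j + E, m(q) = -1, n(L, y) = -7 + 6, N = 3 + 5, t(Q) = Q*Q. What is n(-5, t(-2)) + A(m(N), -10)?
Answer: -12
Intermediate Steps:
t(Q) = Q²
N = 8
n(L, y) = -1
A(j, E) = E + j
n(-5, t(-2)) + A(m(N), -10) = -1 + (-10 - 1) = -1 - 11 = -12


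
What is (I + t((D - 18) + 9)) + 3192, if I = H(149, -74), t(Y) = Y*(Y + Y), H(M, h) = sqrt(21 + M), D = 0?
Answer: 3354 + sqrt(170) ≈ 3367.0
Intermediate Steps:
t(Y) = 2*Y**2 (t(Y) = Y*(2*Y) = 2*Y**2)
I = sqrt(170) (I = sqrt(21 + 149) = sqrt(170) ≈ 13.038)
(I + t((D - 18) + 9)) + 3192 = (sqrt(170) + 2*((0 - 18) + 9)**2) + 3192 = (sqrt(170) + 2*(-18 + 9)**2) + 3192 = (sqrt(170) + 2*(-9)**2) + 3192 = (sqrt(170) + 2*81) + 3192 = (sqrt(170) + 162) + 3192 = (162 + sqrt(170)) + 3192 = 3354 + sqrt(170)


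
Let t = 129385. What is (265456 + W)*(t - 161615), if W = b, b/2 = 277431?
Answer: -26438849140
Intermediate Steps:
b = 554862 (b = 2*277431 = 554862)
W = 554862
(265456 + W)*(t - 161615) = (265456 + 554862)*(129385 - 161615) = 820318*(-32230) = -26438849140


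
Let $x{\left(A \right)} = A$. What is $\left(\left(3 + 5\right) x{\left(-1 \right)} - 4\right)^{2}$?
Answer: $144$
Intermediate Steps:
$\left(\left(3 + 5\right) x{\left(-1 \right)} - 4\right)^{2} = \left(\left(3 + 5\right) \left(-1\right) - 4\right)^{2} = \left(8 \left(-1\right) - 4\right)^{2} = \left(-8 - 4\right)^{2} = \left(-12\right)^{2} = 144$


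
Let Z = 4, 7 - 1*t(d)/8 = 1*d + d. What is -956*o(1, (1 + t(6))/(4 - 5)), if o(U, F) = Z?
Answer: -3824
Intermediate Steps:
t(d) = 56 - 16*d (t(d) = 56 - 8*(1*d + d) = 56 - 8*(d + d) = 56 - 16*d)
o(U, F) = 4
-956*o(1, (1 + t(6))/(4 - 5)) = -956*4 = -3824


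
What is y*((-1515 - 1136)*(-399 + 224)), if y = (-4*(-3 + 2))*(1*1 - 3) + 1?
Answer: -3247475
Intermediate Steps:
y = -7 (y = (-4*(-1))*(1 - 3) + 1 = 4*(-2) + 1 = -8 + 1 = -7)
y*((-1515 - 1136)*(-399 + 224)) = -7*(-1515 - 1136)*(-399 + 224) = -(-18557)*(-175) = -7*463925 = -3247475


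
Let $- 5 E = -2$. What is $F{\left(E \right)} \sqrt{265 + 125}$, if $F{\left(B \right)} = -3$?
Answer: $- 3 \sqrt{390} \approx -59.245$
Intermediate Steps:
$E = \frac{2}{5}$ ($E = \left(- \frac{1}{5}\right) \left(-2\right) = \frac{2}{5} \approx 0.4$)
$F{\left(E \right)} \sqrt{265 + 125} = - 3 \sqrt{265 + 125} = - 3 \sqrt{390}$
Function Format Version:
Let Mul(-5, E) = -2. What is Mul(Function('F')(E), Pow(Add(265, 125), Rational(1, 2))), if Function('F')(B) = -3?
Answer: Mul(-3, Pow(390, Rational(1, 2))) ≈ -59.245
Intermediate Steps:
E = Rational(2, 5) (E = Mul(Rational(-1, 5), -2) = Rational(2, 5) ≈ 0.40000)
Mul(Function('F')(E), Pow(Add(265, 125), Rational(1, 2))) = Mul(-3, Pow(Add(265, 125), Rational(1, 2))) = Mul(-3, Pow(390, Rational(1, 2)))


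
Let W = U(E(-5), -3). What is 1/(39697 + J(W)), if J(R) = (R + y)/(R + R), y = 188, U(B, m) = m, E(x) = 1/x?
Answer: 6/237997 ≈ 2.5210e-5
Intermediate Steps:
W = -3
J(R) = (188 + R)/(2*R) (J(R) = (R + 188)/(R + R) = (188 + R)/((2*R)) = (188 + R)*(1/(2*R)) = (188 + R)/(2*R))
1/(39697 + J(W)) = 1/(39697 + (½)*(188 - 3)/(-3)) = 1/(39697 + (½)*(-⅓)*185) = 1/(39697 - 185/6) = 1/(237997/6) = 6/237997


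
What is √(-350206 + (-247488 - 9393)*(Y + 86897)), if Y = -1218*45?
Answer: I*√8242890853 ≈ 90790.0*I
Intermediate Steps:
Y = -54810
√(-350206 + (-247488 - 9393)*(Y + 86897)) = √(-350206 + (-247488 - 9393)*(-54810 + 86897)) = √(-350206 - 256881*32087) = √(-350206 - 8242540647) = √(-8242890853) = I*√8242890853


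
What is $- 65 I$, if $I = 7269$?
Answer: $-472485$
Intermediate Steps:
$- 65 I = \left(-65\right) 7269 = -472485$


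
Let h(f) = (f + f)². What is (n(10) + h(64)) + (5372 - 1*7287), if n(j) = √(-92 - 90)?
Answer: 14469 + I*√182 ≈ 14469.0 + 13.491*I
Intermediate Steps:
h(f) = 4*f² (h(f) = (2*f)² = 4*f²)
n(j) = I*√182 (n(j) = √(-182) = I*√182)
(n(10) + h(64)) + (5372 - 1*7287) = (I*√182 + 4*64²) + (5372 - 1*7287) = (I*√182 + 4*4096) + (5372 - 7287) = (I*√182 + 16384) - 1915 = (16384 + I*√182) - 1915 = 14469 + I*√182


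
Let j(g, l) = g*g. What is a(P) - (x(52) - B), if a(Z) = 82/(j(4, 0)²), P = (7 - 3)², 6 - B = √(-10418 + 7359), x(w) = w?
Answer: -5847/128 - I*√3059 ≈ -45.68 - 55.308*I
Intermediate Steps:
j(g, l) = g²
B = 6 - I*√3059 (B = 6 - √(-10418 + 7359) = 6 - √(-3059) = 6 - I*√3059 ≈ 6.0 - 55.308*I)
P = 16 (P = 4² = 16)
a(Z) = 41/128 (a(Z) = 82/((4²)²) = 82/(16²) = 82/256 = 82*(1/256) = 41/128)
a(P) - (x(52) - B) = 41/128 - (52 - (6 - I*√3059)) = 41/128 - (52 + (-6 + I*√3059)) = 41/128 - (46 + I*√3059) = 41/128 + (-46 - I*√3059) = -5847/128 - I*√3059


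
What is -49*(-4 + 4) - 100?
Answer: -100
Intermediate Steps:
-49*(-4 + 4) - 100 = -0 - 100 = -49*0 - 100 = 0 - 100 = -100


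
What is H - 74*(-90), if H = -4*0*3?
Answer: 6660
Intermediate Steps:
H = 0 (H = 0*3 = 0)
H - 74*(-90) = 0 - 74*(-90) = 0 + 6660 = 6660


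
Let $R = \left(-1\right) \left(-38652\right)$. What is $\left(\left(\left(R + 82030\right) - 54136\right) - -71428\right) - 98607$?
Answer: $39367$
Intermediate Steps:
$R = 38652$
$\left(\left(\left(R + 82030\right) - 54136\right) - -71428\right) - 98607 = \left(\left(\left(38652 + 82030\right) - 54136\right) - -71428\right) - 98607 = \left(\left(120682 - 54136\right) + 71428\right) - 98607 = \left(66546 + 71428\right) - 98607 = 137974 - 98607 = 39367$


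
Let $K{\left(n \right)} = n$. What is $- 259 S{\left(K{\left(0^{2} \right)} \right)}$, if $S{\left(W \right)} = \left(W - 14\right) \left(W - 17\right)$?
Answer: $-61642$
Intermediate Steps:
$S{\left(W \right)} = \left(-17 + W\right) \left(-14 + W\right)$ ($S{\left(W \right)} = \left(-14 + W\right) \left(-17 + W\right) = \left(-17 + W\right) \left(-14 + W\right)$)
$- 259 S{\left(K{\left(0^{2} \right)} \right)} = - 259 \left(238 + \left(0^{2}\right)^{2} - 31 \cdot 0^{2}\right) = - 259 \left(238 + 0^{2} - 0\right) = - 259 \left(238 + 0 + 0\right) = \left(-259\right) 238 = -61642$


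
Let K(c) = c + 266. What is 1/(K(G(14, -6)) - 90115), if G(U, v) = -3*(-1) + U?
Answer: -1/89832 ≈ -1.1132e-5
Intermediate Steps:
G(U, v) = 3 + U
K(c) = 266 + c
1/(K(G(14, -6)) - 90115) = 1/((266 + (3 + 14)) - 90115) = 1/((266 + 17) - 90115) = 1/(283 - 90115) = 1/(-89832) = -1/89832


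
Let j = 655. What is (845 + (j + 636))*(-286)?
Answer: -610896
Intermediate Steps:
(845 + (j + 636))*(-286) = (845 + (655 + 636))*(-286) = (845 + 1291)*(-286) = 2136*(-286) = -610896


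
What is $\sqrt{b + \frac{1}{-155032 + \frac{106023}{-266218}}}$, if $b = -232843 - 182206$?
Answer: $\frac{i \sqrt{706999546748357364654948831}}{41272414999} \approx 644.24 i$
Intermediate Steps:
$b = -415049$ ($b = -232843 - 182206 = -415049$)
$\sqrt{b + \frac{1}{-155032 + \frac{106023}{-266218}}} = \sqrt{-415049 + \frac{1}{-155032 + \frac{106023}{-266218}}} = \sqrt{-415049 + \frac{1}{-155032 + 106023 \left(- \frac{1}{266218}\right)}} = \sqrt{-415049 + \frac{1}{-155032 - \frac{106023}{266218}}} = \sqrt{-415049 + \frac{1}{- \frac{41272414999}{266218}}} = \sqrt{-415049 - \frac{266218}{41272414999}} = \sqrt{- \frac{17130074573186169}{41272414999}} = \frac{i \sqrt{706999546748357364654948831}}{41272414999}$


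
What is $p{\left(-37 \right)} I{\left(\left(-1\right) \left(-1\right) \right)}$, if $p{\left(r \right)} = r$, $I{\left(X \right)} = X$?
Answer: $-37$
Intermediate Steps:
$p{\left(-37 \right)} I{\left(\left(-1\right) \left(-1\right) \right)} = - 37 \left(\left(-1\right) \left(-1\right)\right) = \left(-37\right) 1 = -37$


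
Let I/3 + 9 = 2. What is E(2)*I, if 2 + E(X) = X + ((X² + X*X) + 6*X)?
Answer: -420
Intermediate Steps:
I = -21 (I = -27 + 3*2 = -27 + 6 = -21)
E(X) = -2 + 2*X² + 7*X (E(X) = -2 + (X + ((X² + X*X) + 6*X)) = -2 + (X + ((X² + X²) + 6*X)) = -2 + (X + (2*X² + 6*X)) = -2 + (2*X² + 7*X) = -2 + 2*X² + 7*X)
E(2)*I = (-2 + 2*2² + 7*2)*(-21) = (-2 + 2*4 + 14)*(-21) = (-2 + 8 + 14)*(-21) = 20*(-21) = -420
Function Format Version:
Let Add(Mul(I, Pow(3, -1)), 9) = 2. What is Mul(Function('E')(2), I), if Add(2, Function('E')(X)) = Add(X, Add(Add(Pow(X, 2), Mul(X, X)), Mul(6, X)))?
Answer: -420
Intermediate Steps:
I = -21 (I = Add(-27, Mul(3, 2)) = Add(-27, 6) = -21)
Function('E')(X) = Add(-2, Mul(2, Pow(X, 2)), Mul(7, X)) (Function('E')(X) = Add(-2, Add(X, Add(Add(Pow(X, 2), Mul(X, X)), Mul(6, X)))) = Add(-2, Add(X, Add(Add(Pow(X, 2), Pow(X, 2)), Mul(6, X)))) = Add(-2, Add(X, Add(Mul(2, Pow(X, 2)), Mul(6, X)))) = Add(-2, Add(Mul(2, Pow(X, 2)), Mul(7, X))) = Add(-2, Mul(2, Pow(X, 2)), Mul(7, X)))
Mul(Function('E')(2), I) = Mul(Add(-2, Mul(2, Pow(2, 2)), Mul(7, 2)), -21) = Mul(Add(-2, Mul(2, 4), 14), -21) = Mul(Add(-2, 8, 14), -21) = Mul(20, -21) = -420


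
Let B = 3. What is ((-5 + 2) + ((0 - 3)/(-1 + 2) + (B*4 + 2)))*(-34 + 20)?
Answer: -112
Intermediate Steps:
((-5 + 2) + ((0 - 3)/(-1 + 2) + (B*4 + 2)))*(-34 + 20) = ((-5 + 2) + ((0 - 3)/(-1 + 2) + (3*4 + 2)))*(-34 + 20) = (-3 + (-3/1 + (12 + 2)))*(-14) = (-3 + (-3*1 + 14))*(-14) = (-3 + (-3 + 14))*(-14) = (-3 + 11)*(-14) = 8*(-14) = -112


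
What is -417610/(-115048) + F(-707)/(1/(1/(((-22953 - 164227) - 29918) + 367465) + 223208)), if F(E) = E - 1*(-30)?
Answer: -1307073552269177641/8649711308 ≈ -1.5111e+8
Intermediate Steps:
F(E) = 30 + E (F(E) = E + 30 = 30 + E)
-417610/(-115048) + F(-707)/(1/(1/(((-22953 - 164227) - 29918) + 367465) + 223208)) = -417610/(-115048) + (30 - 707)/(1/(1/(((-22953 - 164227) - 29918) + 367465) + 223208)) = -417610*(-1/115048) - (151111816 + 677/((-187180 - 29918) + 367465)) = 208805/57524 - (151111816 + 677/(-217098 + 367465)) = 208805/57524 - 677/(1/(1/150367 + 223208)) = 208805/57524 - 677/(1/(33563117337/150367)) = 208805/57524 - 677/150367/33563117337 = 208805/57524 - 677*33563117337/150367 = 208805/57524 - 22722230437149/150367 = -1307073552269177641/8649711308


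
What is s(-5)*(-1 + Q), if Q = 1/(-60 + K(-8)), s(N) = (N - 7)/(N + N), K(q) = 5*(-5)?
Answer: -516/425 ≈ -1.2141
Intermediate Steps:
K(q) = -25
s(N) = (-7 + N)/(2*N) (s(N) = (-7 + N)/((2*N)) = (-7 + N)*(1/(2*N)) = (-7 + N)/(2*N))
Q = -1/85 (Q = 1/(-60 - 25) = 1/(-85) = -1/85 ≈ -0.011765)
s(-5)*(-1 + Q) = ((½)*(-7 - 5)/(-5))*(-1 - 1/85) = ((½)*(-⅕)*(-12))*(-86/85) = (6/5)*(-86/85) = -516/425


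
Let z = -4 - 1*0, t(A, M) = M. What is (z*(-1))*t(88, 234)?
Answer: 936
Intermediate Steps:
z = -4 (z = -4 + 0 = -4)
(z*(-1))*t(88, 234) = -4*(-1)*234 = 4*234 = 936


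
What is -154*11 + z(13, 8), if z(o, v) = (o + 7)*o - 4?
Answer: -1438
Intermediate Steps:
z(o, v) = -4 + o*(7 + o) (z(o, v) = (7 + o)*o - 4 = o*(7 + o) - 4 = -4 + o*(7 + o))
-154*11 + z(13, 8) = -154*11 + (-4 + 13² + 7*13) = -1694 + (-4 + 169 + 91) = -1694 + 256 = -1438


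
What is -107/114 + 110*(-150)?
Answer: -1881107/114 ≈ -16501.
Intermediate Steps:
-107/114 + 110*(-150) = -107*1/114 - 16500 = -107/114 - 16500 = -1881107/114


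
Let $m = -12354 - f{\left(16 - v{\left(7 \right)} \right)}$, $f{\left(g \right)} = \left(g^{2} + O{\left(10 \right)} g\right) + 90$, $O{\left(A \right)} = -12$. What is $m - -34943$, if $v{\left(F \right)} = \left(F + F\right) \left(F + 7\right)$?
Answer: $-12061$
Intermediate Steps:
$v{\left(F \right)} = 2 F \left(7 + F\right)$
$f{\left(g \right)} = 90 + g^{2} - 12 g$ ($f{\left(g \right)} = \left(g^{2} - 12 g\right) + 90 = 90 + g^{2} - 12 g$)
$m = -47004$ ($m = -12354 - \left(90 + \left(16 - 2 \cdot 7 \left(7 + 7\right)\right)^{2} - 12 \left(16 - 2 \cdot 7 \left(7 + 7\right)\right)\right) = -12354 - \left(90 + \left(16 - 2 \cdot 7 \cdot 14\right)^{2} - 12 \left(16 - 2 \cdot 7 \cdot 14\right)\right) = -12354 - \left(90 + \left(16 - 196\right)^{2} - 12 \left(16 - 196\right)\right) = -12354 - \left(90 + \left(-180\right)^{2} - -2160\right) = -12354 - \left(90 + 32400 + 2160\right) = -12354 - 34650 = -47004$)
$m - -34943 = -47004 - -34943 = -47004 + 34943 = -12061$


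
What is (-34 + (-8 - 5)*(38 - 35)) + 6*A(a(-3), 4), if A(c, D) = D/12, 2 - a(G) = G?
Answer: -71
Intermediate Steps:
a(G) = 2 - G
A(c, D) = D/12 (A(c, D) = D*(1/12) = D/12)
(-34 + (-8 - 5)*(38 - 35)) + 6*A(a(-3), 4) = (-34 + (-8 - 5)*(38 - 35)) + 6*((1/12)*4) = (-34 - 13*3) + 6*(⅓) = (-34 - 39) + 2 = -73 + 2 = -71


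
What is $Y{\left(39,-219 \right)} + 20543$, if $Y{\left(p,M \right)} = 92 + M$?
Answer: $20416$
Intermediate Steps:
$Y{\left(39,-219 \right)} + 20543 = \left(92 - 219\right) + 20543 = -127 + 20543 = 20416$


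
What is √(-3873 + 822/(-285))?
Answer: I*√34979855/95 ≈ 62.257*I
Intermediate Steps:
√(-3873 + 822/(-285)) = √(-3873 + 822*(-1/285)) = √(-3873 - 274/95) = √(-368209/95) = I*√34979855/95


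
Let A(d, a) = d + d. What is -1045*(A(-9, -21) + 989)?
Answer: -1014695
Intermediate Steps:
A(d, a) = 2*d
-1045*(A(-9, -21) + 989) = -1045*(2*(-9) + 989) = -1045*(-18 + 989) = -1045*971 = -1014695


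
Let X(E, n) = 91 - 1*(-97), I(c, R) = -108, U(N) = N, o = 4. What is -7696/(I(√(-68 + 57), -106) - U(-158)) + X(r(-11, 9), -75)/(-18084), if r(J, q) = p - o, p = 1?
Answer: -17397983/113025 ≈ -153.93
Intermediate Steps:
r(J, q) = -3 (r(J, q) = 1 - 1*4 = 1 - 4 = -3)
X(E, n) = 188 (X(E, n) = 91 + 97 = 188)
-7696/(I(√(-68 + 57), -106) - U(-158)) + X(r(-11, 9), -75)/(-18084) = -7696/(-108 - 1*(-158)) + 188/(-18084) = -7696/(-108 + 158) + 188*(-1/18084) = -7696/50 - 47/4521 = -7696*1/50 - 47/4521 = -3848/25 - 47/4521 = -17397983/113025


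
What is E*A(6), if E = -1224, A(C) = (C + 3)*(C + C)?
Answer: -132192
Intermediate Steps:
A(C) = 2*C*(3 + C) (A(C) = (3 + C)*(2*C) = 2*C*(3 + C))
E*A(6) = -2448*6*(3 + 6) = -2448*6*9 = -1224*108 = -132192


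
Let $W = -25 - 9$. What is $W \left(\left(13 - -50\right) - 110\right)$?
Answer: $1598$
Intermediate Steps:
$W = -34$ ($W = -25 - 9 = -34$)
$W \left(\left(13 - -50\right) - 110\right) = - 34 \left(\left(13 - -50\right) - 110\right) = - 34 \left(\left(13 + 50\right) - 110\right) = - 34 \left(63 - 110\right) = \left(-34\right) \left(-47\right) = 1598$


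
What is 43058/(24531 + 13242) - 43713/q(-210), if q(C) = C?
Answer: 553404443/2644110 ≈ 209.30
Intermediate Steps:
43058/(24531 + 13242) - 43713/q(-210) = 43058/(24531 + 13242) - 43713/(-210) = 43058/37773 - 43713*(-1/210) = 43058*(1/37773) + 14571/70 = 43058/37773 + 14571/70 = 553404443/2644110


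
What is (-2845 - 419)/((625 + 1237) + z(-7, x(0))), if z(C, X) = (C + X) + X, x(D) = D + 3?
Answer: -3264/1861 ≈ -1.7539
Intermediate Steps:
x(D) = 3 + D
z(C, X) = C + 2*X
(-2845 - 419)/((625 + 1237) + z(-7, x(0))) = (-2845 - 419)/((625 + 1237) + (-7 + 2*(3 + 0))) = -3264/(1862 + (-7 + 2*3)) = -3264/(1862 + (-7 + 6)) = -3264/(1862 - 1) = -3264/1861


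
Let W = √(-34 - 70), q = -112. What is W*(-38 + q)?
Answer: -300*I*√26 ≈ -1529.7*I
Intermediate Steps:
W = 2*I*√26 (W = √(-104) = 2*I*√26 ≈ 10.198*I)
W*(-38 + q) = (2*I*√26)*(-38 - 112) = (2*I*√26)*(-150) = -300*I*√26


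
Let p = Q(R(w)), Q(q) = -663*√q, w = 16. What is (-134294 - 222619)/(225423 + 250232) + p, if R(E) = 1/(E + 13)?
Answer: -356913/475655 - 663*√29/29 ≈ -123.87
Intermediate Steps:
R(E) = 1/(13 + E)
p = -663*√29/29 (p = -663/√(13 + 16) = -663*√29/29 ≈ -123.12)
(-134294 - 222619)/(225423 + 250232) + p = (-134294 - 222619)/(225423 + 250232) - 663*√29/29 = -356913/475655 - 663*√29/29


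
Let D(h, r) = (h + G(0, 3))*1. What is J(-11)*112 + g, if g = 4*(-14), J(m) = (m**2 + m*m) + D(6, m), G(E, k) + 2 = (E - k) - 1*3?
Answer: 26824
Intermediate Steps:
G(E, k) = -5 + E - k (G(E, k) = -2 + ((E - k) - 1*3) = -2 + ((E - k) - 3) = -2 + (-3 + E - k) = -5 + E - k)
D(h, r) = -8 + h (D(h, r) = (h + (-5 + 0 - 1*3))*1 = (h + (-5 + 0 - 3))*1 = (h - 8)*1 = (-8 + h)*1 = -8 + h)
J(m) = -2 + 2*m**2 (J(m) = (m**2 + m*m) + (-8 + 6) = (m**2 + m**2) - 2 = 2*m**2 - 2 = -2 + 2*m**2)
g = -56
J(-11)*112 + g = (-2 + 2*(-11)**2)*112 - 56 = (-2 + 2*121)*112 - 56 = (-2 + 242)*112 - 56 = 240*112 - 56 = 26880 - 56 = 26824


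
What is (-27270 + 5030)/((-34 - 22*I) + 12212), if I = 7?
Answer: -2780/1503 ≈ -1.8496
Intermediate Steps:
(-27270 + 5030)/((-34 - 22*I) + 12212) = (-27270 + 5030)/((-34 - 22*7) + 12212) = -22240/((-34 - 154) + 12212) = -22240/(-188 + 12212) = -22240/12024 = -22240*1/12024 = -2780/1503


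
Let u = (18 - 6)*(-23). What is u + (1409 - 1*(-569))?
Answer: 1702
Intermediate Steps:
u = -276 (u = 12*(-23) = -276)
u + (1409 - 1*(-569)) = -276 + (1409 - 1*(-569)) = -276 + (1409 + 569) = -276 + 1978 = 1702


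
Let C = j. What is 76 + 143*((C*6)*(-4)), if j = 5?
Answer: -17084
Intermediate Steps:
C = 5
76 + 143*((C*6)*(-4)) = 76 + 143*((5*6)*(-4)) = 76 + 143*(30*(-4)) = 76 + 143*(-120) = 76 - 17160 = -17084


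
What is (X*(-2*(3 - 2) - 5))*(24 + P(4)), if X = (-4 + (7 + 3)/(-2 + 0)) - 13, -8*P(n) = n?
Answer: 3619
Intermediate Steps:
P(n) = -n/8
X = -22 (X = (-4 + 10/(-2)) - 13 = (-4 + 10*(-½)) - 13 = (-4 - 5) - 13 = -9 - 13 = -22)
(X*(-2*(3 - 2) - 5))*(24 + P(4)) = (-22*(-2*(3 - 2) - 5))*(24 - ⅛*4) = (-22*(-2*1 - 5))*(24 - ½) = -22*(-2 - 5)*(47/2) = -22*(-7)*(47/2) = 154*(47/2) = 3619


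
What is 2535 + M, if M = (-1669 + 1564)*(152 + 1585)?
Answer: -179850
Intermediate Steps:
M = -182385 (M = -105*1737 = -182385)
2535 + M = 2535 - 182385 = -179850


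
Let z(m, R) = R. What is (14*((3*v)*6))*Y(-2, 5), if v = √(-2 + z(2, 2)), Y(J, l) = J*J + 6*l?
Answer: 0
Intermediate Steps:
Y(J, l) = J² + 6*l
v = 0 (v = √(-2 + 2) = √0 = 0)
(14*((3*v)*6))*Y(-2, 5) = (14*((3*0)*6))*((-2)² + 6*5) = (14*(0*6))*(4 + 30) = (14*0)*34 = 0*34 = 0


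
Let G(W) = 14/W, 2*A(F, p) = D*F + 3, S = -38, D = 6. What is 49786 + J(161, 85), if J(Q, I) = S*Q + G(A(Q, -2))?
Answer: 42314320/969 ≈ 43668.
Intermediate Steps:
A(F, p) = 3/2 + 3*F (A(F, p) = (6*F + 3)/2 = (3 + 6*F)/2 = 3/2 + 3*F)
J(Q, I) = -38*Q + 14/(3/2 + 3*Q)
49786 + J(161, 85) = 49786 + 2*(14 - 57*161*(1 + 2*161))/(3*(1 + 2*161)) = 49786 + 2*(14 - 57*161*(1 + 322))/(3*(1 + 322)) = 49786 + (⅔)*(14 - 57*161*323)/323 = 49786 + (⅔)*(1/323)*(14 - 2964171) = 49786 + (⅔)*(1/323)*(-2964157) = 49786 - 5928314/969 = 42314320/969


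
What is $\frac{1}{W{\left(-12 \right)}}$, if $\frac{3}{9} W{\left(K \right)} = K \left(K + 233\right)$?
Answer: $- \frac{1}{7956} \approx -0.00012569$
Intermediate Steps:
$W{\left(K \right)} = 3 K \left(233 + K\right)$ ($W{\left(K \right)} = 3 K \left(K + 233\right) = 3 K \left(233 + K\right)$)
$\frac{1}{W{\left(-12 \right)}} = \frac{1}{3 \left(-12\right) \left(233 - 12\right)} = \frac{1}{3 \left(-12\right) 221} = \frac{1}{-7956} = - \frac{1}{7956}$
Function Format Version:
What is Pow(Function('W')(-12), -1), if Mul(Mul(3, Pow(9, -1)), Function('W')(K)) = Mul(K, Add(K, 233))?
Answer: Rational(-1, 7956) ≈ -0.00012569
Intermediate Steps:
Function('W')(K) = Mul(3, K, Add(233, K)) (Function('W')(K) = Mul(3, Mul(K, Add(K, 233))) = Mul(3, Mul(K, Add(233, K))) = Mul(3, K, Add(233, K)))
Pow(Function('W')(-12), -1) = Pow(Mul(3, -12, Add(233, -12)), -1) = Pow(Mul(3, -12, 221), -1) = Pow(-7956, -1) = Rational(-1, 7956)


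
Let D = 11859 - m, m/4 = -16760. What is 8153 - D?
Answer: -70746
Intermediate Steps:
m = -67040 (m = 4*(-16760) = -67040)
D = 78899 (D = 11859 - 1*(-67040) = 11859 + 67040 = 78899)
8153 - D = 8153 - 1*78899 = 8153 - 78899 = -70746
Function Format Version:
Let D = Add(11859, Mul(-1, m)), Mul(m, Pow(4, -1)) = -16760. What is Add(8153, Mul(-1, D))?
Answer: -70746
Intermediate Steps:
m = -67040 (m = Mul(4, -16760) = -67040)
D = 78899 (D = Add(11859, Mul(-1, -67040)) = Add(11859, 67040) = 78899)
Add(8153, Mul(-1, D)) = Add(8153, Mul(-1, 78899)) = Add(8153, -78899) = -70746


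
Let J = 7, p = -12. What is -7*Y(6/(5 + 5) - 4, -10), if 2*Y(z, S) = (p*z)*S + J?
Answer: 2807/2 ≈ 1403.5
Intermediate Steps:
Y(z, S) = 7/2 - 6*S*z (Y(z, S) = ((-12*z)*S + 7)/2 = (-12*S*z + 7)/2 = (7 - 12*S*z)/2 = 7/2 - 6*S*z)
-7*Y(6/(5 + 5) - 4, -10) = -7*(7/2 - 6*(-10)*(6/(5 + 5) - 4)) = -7*(7/2 - 6*(-10)*(6/10 - 4)) = -7*(7/2 - 6*(-10)*((1/10)*6 - 4)) = -7*(7/2 - 6*(-10)*(3/5 - 4)) = -7*(7/2 - 6*(-10)*(-17/5)) = -7*(7/2 - 204) = -7*(-401/2) = 2807/2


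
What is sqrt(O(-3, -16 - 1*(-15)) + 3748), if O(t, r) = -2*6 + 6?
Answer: sqrt(3742) ≈ 61.172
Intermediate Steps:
O(t, r) = -6 (O(t, r) = -12 + 6 = -6)
sqrt(O(-3, -16 - 1*(-15)) + 3748) = sqrt(-6 + 3748) = sqrt(3742)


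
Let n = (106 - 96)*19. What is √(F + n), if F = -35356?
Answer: I*√35166 ≈ 187.53*I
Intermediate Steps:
n = 190 (n = 10*19 = 190)
√(F + n) = √(-35356 + 190) = √(-35166) = I*√35166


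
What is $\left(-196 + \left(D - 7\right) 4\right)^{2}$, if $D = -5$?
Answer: $59536$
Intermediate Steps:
$\left(-196 + \left(D - 7\right) 4\right)^{2} = \left(-196 + \left(-5 - 7\right) 4\right)^{2} = \left(-196 - 48\right)^{2} = \left(-244\right)^{2} = 59536$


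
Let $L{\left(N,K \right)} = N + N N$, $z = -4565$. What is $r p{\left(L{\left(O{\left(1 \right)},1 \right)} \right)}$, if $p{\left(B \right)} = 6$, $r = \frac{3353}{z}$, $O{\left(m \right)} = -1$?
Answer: $- \frac{20118}{4565} \approx -4.407$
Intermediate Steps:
$L{\left(N,K \right)} = N + N^{2}$
$r = - \frac{3353}{4565}$ ($r = \frac{3353}{-4565} = 3353 \left(- \frac{1}{4565}\right) = - \frac{3353}{4565} \approx -0.7345$)
$r p{\left(L{\left(O{\left(1 \right)},1 \right)} \right)} = \left(- \frac{3353}{4565}\right) 6 = - \frac{20118}{4565}$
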